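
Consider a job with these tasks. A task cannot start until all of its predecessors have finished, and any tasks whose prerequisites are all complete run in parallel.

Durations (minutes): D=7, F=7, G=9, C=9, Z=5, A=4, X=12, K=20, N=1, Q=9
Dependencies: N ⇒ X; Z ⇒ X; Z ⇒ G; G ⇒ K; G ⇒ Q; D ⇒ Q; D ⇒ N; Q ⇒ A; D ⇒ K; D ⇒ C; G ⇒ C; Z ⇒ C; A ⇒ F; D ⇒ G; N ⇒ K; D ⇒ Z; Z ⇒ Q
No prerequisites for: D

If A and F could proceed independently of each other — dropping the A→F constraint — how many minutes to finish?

Before: longest chain D→Z→G→Q→A→F = 7+5+9+9+4+7 = 41, finish 41.
Without A→F, F's earliest start moves from 34 to 0.
After: D→Z→G→K = 7+5+9+20 = 41 → 41 minutes.

41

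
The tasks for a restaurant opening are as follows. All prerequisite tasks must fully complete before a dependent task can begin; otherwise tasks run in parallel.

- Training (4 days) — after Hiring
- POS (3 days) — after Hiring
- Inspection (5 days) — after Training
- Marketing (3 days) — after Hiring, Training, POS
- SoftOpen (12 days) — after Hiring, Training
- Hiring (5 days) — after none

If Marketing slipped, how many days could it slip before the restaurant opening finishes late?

Critical path: Hiring→Training→SoftOpen = 5+4+12 = 21, so the finish is 21 days.
Longest path through Marketing: 12 days (earliest finish 12, latest finish 21).
Float = 21 − 12 = 9.

9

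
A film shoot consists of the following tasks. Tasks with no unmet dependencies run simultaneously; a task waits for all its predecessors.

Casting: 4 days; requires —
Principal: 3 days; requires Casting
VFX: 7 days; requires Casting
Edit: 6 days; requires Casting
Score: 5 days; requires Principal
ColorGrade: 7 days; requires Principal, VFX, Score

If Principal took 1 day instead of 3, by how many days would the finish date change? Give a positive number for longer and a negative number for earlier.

-1

Actual critical path: Casting→Principal→Score→ColorGrade = 4+3+5+7 = 19 ⇒ 19 days.
Principal is on the critical path; changing it to 1 makes that path 17 days.
Now Casting→VFX→ColorGrade = 4+7+7 = 18 is longest, so the finish becomes 18 days.
Change in finish: 18 − 19 = -1 days.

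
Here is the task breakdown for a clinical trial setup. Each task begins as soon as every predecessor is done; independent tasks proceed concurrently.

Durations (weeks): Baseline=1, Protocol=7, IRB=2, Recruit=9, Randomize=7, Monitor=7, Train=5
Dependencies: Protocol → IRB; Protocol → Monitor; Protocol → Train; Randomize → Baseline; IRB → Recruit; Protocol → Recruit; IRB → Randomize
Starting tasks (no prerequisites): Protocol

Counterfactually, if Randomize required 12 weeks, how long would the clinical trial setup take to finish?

22

Actual critical path: Protocol→IRB→Recruit = 7+2+9 = 18 ⇒ 18 weeks.
Randomize is off the critical path — its longest chain is 17 weeks, giving 1 of slack.
The binding chain switches to Protocol→IRB→Randomize→Baseline = 7+2+12+1 = 22; finish 22 weeks.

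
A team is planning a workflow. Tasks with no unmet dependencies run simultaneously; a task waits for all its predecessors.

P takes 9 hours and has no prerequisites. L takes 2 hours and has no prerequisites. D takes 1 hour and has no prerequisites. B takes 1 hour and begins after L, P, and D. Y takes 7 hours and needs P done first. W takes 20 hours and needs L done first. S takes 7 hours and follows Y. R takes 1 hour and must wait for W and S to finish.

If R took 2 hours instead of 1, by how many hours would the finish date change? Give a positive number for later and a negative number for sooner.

Critical path before the change: P→Y→S→R = 9+7+7+1 = 24 giving 24 hours.
R is on the critical path; changing it to 2 makes that path 25 hours.
That remains the longest chain; total 25 hours.
Change in finish: 25 − 24 = +1 hours.

1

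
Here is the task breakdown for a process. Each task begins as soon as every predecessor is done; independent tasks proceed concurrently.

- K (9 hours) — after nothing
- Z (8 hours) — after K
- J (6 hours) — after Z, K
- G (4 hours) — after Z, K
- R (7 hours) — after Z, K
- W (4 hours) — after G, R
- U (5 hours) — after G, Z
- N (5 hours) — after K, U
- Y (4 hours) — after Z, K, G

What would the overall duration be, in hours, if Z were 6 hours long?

Baseline: K→Z→G→U→N = 9+8+4+5+5 = 31 → 31 hours.
Since Z is critical, the -2 change carries straight to that chain (now 29 hours).
That remains the longest chain; total 29 hours.

29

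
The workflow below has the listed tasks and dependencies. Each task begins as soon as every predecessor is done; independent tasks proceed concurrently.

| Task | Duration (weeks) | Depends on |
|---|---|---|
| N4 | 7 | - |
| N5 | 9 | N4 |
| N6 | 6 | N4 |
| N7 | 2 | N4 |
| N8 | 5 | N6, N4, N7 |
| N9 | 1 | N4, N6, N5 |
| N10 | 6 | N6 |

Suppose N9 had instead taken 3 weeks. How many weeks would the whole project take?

19

Critical path before the change: N4→N6→N10 = 7+6+6 = 19 giving 19 weeks.
N9 is off the critical path — its longest chain is 17 weeks, giving 2 of slack.
New critical path: N4→N5→N9 = 7+9+3 = 19 ⇒ 19 weeks.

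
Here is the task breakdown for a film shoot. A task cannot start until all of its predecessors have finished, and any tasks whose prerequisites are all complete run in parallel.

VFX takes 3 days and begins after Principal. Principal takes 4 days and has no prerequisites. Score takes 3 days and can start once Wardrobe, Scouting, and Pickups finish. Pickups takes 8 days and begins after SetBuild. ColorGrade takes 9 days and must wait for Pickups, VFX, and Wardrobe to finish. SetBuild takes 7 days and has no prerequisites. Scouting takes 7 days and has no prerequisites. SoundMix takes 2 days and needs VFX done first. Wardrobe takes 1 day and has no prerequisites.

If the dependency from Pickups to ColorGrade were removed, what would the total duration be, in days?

With the dependency in place, SetBuild→Pickups→ColorGrade = 7+8+9 = 24 sets the finish at 24 days.
Without Pickups→ColorGrade, ColorGrade's earliest start moves from 15 to 7.
After: SetBuild→Pickups→Score = 7+8+3 = 18 → 18 days.

18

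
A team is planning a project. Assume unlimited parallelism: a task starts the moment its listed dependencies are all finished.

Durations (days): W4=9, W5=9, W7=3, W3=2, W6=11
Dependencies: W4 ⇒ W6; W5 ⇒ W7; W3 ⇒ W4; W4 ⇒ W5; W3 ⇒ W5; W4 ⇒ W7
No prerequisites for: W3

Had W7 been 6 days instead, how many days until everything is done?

26

Actual critical path: W3→W4→W5→W7 = 2+9+9+3 = 23 ⇒ 23 days.
W7 is on the critical path; changing it to 6 makes that path 26 days.
That remains the longest chain; total 26 days.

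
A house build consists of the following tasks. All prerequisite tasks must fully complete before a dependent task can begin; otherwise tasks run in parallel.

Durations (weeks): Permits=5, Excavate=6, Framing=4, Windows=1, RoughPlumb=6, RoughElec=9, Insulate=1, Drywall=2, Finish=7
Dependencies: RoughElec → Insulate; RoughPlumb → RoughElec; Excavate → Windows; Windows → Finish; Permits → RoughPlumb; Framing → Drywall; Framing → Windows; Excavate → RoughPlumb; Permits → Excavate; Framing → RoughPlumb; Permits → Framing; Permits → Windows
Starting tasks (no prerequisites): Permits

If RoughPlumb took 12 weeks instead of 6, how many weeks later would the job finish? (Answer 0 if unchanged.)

As given, the longest chain is Permits→Excavate→RoughPlumb→RoughElec→Insulate = 5+6+6+9+1 = 27, so the finish is 27 weeks.
Since RoughPlumb is critical, the +6 change carries straight to that chain (now 33 weeks).
No other chain overtakes it, so the finish is 33 weeks.
Change in finish: 33 − 27 = +6 weeks.

6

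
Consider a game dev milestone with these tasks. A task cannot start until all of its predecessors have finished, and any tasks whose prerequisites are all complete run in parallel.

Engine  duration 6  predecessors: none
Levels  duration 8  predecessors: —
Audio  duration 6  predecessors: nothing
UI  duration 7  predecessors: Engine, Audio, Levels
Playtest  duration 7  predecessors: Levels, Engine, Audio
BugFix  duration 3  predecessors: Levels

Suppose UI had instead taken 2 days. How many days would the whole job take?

Baseline: Levels→UI = 8+7 = 15 → 15 days.
UI is on the critical path; changing it to 2 makes that path 10 days.
New critical path: Levels→Playtest = 8+7 = 15 ⇒ 15 days.

15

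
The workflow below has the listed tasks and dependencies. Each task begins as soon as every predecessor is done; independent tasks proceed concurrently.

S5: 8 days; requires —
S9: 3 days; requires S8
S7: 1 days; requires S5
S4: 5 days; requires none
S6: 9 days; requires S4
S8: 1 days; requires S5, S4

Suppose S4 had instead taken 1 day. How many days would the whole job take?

The binding path is S4→S6 = 5+9 = 14; finish at 14 days.
Since S4 is critical, the -4 change carries straight to that chain (now 10 days).
The binding chain switches to S5→S8→S9 = 8+1+3 = 12; finish 12 days.

12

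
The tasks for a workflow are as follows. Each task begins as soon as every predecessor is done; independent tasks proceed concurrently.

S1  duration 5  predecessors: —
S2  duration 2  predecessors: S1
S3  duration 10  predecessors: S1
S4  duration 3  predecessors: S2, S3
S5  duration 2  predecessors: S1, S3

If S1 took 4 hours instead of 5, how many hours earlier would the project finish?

As given, the longest chain is S1→S3→S4 = 5+10+3 = 18, so the finish is 18 hours.
S1 is on the critical path; changing it to 4 makes that path 17 hours.
The critical path is still S1→S3→S4; finish is now 17 hours.
Change in finish: 17 − 18 = -1 hours.

1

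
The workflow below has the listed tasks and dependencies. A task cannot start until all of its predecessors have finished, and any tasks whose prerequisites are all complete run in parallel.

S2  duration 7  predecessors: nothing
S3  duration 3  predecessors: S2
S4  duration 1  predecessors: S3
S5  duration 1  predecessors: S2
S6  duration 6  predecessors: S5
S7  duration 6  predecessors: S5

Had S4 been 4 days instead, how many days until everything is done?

Baseline: S2→S5→S6 = 7+1+6 = 14 → 14 days.
The longest path through S4 is only 11 days, so S4 has float 3.
Now S2→S3→S4 = 7+3+4 = 14 is longest, so the finish becomes 14 days.

14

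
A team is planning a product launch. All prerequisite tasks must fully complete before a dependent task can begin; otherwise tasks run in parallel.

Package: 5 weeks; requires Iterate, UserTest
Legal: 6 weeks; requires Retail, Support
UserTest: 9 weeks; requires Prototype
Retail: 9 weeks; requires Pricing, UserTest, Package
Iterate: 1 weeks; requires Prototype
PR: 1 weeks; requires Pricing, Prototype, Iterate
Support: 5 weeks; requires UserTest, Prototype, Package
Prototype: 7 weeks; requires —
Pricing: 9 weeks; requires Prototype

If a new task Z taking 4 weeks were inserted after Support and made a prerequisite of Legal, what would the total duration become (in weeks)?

36

Originally the product launch takes 36 weeks.
With Z inserted, Legal now waits for max(Retail, Support, Z).
New critical path: Prototype→UserTest→Package→Retail→Legal = 7+9+5+9+6 = 36 ⇒ 36 weeks.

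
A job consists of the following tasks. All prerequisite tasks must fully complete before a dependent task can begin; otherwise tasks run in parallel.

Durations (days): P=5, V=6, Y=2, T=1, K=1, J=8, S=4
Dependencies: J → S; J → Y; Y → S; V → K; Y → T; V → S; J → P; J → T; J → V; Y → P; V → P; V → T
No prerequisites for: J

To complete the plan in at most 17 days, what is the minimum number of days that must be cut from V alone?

2

Current finish: 19 days; target: 17.
V is on every critical path, so each day cut from V cuts the finish by one (this holds down to a finish of 15).
Need 19 − 17 = 2 days off V → V becomes 4 days, finish becomes 17.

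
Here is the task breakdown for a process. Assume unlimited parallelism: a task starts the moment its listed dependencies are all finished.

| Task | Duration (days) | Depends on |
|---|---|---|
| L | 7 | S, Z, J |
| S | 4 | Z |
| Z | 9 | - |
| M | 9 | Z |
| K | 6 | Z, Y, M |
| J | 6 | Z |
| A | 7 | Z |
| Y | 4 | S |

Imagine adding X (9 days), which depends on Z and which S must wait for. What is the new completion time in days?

32

Originally the schedule takes 24 days.
With X inserted, S now waits for max(Z, X).
New critical path: Z→X→S→Y→K = 9+9+4+4+6 = 32 ⇒ 32 days.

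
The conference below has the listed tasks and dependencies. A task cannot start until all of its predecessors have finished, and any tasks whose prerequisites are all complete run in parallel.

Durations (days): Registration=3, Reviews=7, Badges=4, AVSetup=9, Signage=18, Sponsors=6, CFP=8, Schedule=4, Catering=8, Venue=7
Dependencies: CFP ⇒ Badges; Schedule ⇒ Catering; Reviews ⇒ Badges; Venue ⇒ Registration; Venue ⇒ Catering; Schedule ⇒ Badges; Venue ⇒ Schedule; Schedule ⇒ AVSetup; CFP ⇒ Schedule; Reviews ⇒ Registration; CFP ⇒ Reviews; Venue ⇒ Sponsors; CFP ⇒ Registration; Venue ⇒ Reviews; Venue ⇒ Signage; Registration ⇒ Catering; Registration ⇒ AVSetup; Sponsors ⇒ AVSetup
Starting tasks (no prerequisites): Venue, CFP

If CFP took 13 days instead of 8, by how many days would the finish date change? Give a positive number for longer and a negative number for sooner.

The binding path is CFP→Reviews→Registration→AVSetup = 8+7+3+9 = 27; finish at 27 days.
CFP is on the critical path; changing it to 13 makes that path 32 days.
No other chain overtakes it, so the finish is 32 days.
Change in finish: 32 − 27 = +5 days.

5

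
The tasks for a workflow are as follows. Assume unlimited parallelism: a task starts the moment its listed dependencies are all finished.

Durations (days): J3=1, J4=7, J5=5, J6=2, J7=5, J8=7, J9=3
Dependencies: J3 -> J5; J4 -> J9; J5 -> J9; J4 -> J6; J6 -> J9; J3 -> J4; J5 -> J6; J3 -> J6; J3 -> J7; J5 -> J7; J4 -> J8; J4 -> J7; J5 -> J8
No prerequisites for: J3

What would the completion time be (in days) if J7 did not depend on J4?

15

Before: longest chain J3→J4→J8 = 1+7+7 = 15, finish 15.
Without J4→J7, J7's earliest start moves from 8 to 6.
After: J3→J4→J8 = 1+7+7 = 15 → 15 days.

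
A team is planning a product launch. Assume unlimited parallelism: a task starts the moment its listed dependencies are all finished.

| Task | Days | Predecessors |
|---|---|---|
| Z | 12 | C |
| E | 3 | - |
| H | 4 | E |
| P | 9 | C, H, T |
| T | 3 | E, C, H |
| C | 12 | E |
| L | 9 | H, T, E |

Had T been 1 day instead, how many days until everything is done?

27

As given, the longest chain is E→C→T→P = 3+12+3+9 = 27, so the finish is 27 days.
T is on the critical path; changing it to 1 makes that path 25 days.
Now E→C→Z = 3+12+12 = 27 is longest, so the finish becomes 27 days.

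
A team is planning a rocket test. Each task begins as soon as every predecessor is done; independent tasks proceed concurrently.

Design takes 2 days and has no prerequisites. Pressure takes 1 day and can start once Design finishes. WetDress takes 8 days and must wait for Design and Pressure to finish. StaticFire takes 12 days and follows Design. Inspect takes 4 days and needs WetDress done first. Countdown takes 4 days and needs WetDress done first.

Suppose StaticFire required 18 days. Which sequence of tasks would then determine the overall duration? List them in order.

Design, StaticFire

The binding path is Design→Pressure→WetDress→Inspect = 2+1+8+4 = 15; finish at 15 days.
The longest path through StaticFire is only 14 days, so StaticFire has float 1.
New critical path: Design→StaticFire = 2+18 = 20 ⇒ 20 days.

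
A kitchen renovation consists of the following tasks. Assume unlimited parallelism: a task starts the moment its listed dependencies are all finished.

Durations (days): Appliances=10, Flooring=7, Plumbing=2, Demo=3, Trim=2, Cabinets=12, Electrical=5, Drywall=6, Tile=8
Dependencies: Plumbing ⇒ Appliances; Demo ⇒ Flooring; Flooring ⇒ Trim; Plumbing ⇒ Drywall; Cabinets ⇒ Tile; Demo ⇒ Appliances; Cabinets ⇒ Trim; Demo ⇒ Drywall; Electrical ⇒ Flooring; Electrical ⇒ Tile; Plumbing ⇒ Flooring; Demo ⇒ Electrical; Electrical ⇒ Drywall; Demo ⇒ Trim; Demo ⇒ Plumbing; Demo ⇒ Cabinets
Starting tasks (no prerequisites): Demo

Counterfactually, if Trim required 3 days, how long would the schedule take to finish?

23

Baseline: Demo→Cabinets→Tile = 3+12+8 = 23 → 23 days.
Trim is off the critical path — its longest chain is 17 days, giving 6 of slack.
The critical path is still Demo→Cabinets→Tile; finish is now 23 days.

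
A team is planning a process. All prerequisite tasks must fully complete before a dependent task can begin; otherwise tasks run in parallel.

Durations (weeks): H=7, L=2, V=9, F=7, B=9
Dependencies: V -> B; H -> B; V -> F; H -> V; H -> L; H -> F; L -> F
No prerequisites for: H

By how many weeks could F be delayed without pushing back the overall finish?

Critical path: H→V→B = 7+9+9 = 25, so the finish is 25 weeks.
The longest chain containing F totals 23 weeks.
Float = 25 − 23 = 2.

2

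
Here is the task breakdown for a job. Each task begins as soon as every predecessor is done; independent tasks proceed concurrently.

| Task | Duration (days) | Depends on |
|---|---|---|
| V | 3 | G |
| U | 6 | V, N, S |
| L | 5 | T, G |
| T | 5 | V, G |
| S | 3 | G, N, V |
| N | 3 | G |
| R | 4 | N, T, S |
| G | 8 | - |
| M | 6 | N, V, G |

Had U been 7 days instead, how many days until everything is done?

21

Actual critical path: G→V→T→L = 8+3+5+5 = 21 ⇒ 21 days.
The longest path through U is only 20 days, so U has float 1.
The binding chain switches to G→N→S→U = 8+3+3+7 = 21; finish 21 days.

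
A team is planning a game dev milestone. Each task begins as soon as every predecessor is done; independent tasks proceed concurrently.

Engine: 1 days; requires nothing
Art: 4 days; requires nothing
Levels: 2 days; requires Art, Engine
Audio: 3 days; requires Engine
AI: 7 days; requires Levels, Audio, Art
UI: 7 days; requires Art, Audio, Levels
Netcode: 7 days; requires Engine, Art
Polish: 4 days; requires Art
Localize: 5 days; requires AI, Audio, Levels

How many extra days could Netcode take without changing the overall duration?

The longest chain is Art→Levels→AI→Localize = 4+2+7+5 = 18; overall finish 18 days.
Netcode finishes as early as 11 and must finish by 18.
So Netcode can slip 18 − 11 = 7 days.

7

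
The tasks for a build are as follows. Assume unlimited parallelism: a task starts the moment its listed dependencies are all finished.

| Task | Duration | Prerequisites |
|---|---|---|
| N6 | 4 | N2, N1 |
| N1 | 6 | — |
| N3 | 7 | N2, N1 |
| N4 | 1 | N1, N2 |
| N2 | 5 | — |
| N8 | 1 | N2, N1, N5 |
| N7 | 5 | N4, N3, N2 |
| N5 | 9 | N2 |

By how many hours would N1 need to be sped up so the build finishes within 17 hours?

1

Current finish: 18 hours; target: 17.
N1 is on every critical path, so each hour cut from N1 cuts the finish by one (this holds down to a finish of 17).
Need 18 − 17 = 1 hour off N1 → N1 becomes 5 hours, finish becomes 17.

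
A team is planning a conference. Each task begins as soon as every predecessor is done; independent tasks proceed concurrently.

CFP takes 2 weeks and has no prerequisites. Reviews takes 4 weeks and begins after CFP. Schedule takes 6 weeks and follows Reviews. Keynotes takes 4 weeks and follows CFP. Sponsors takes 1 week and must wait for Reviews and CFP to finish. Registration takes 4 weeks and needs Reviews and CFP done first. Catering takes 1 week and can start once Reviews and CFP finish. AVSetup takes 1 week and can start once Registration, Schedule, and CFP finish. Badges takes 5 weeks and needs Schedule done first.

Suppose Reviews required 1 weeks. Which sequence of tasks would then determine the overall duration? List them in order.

CFP, Reviews, Schedule, Badges

Critical path before the change: CFP→Reviews→Schedule→Badges = 2+4+6+5 = 17 giving 17 weeks.
Reviews is on the critical path; changing it to 1 makes that path 14 weeks.
The critical path is still CFP→Reviews→Schedule→Badges; finish is now 14 weeks.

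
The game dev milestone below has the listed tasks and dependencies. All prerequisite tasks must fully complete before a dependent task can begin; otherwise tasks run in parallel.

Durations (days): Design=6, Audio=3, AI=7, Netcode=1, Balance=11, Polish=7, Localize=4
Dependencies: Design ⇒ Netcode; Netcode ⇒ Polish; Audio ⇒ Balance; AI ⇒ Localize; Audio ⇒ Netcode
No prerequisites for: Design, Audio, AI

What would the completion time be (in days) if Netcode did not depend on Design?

14

Original critical path: Design→Netcode→Polish = 6+1+7 = 14 ⇒ 14 days.
Without Design→Netcode, Netcode's earliest start moves from 6 to 3.
New critical path: Audio→Balance = 3+11 = 14 ⇒ 14 days.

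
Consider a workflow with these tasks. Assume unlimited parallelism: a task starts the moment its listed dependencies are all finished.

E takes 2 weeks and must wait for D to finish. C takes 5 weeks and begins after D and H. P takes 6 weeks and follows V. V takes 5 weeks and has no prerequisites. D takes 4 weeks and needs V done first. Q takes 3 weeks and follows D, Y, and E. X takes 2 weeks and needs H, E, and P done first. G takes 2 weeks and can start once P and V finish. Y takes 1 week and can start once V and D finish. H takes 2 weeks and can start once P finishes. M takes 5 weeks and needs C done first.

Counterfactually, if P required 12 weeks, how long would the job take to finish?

29

The binding path is V→P→H→C→M = 5+6+2+5+5 = 23; finish at 23 weeks.
P lies on that path, so at 12 weeks the path becomes 29 weeks.
That remains the longest chain; total 29 weeks.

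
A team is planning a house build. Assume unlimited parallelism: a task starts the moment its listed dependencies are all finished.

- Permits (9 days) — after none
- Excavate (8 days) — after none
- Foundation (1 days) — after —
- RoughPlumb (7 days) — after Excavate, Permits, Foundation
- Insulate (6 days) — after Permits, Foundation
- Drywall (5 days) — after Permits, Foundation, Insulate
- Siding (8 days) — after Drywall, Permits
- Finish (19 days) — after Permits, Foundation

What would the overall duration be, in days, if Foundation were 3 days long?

28

Actual critical path: Permits→Insulate→Drywall→Siding = 9+6+5+8 = 28 ⇒ 28 days.
Foundation has 8 days of float (longest path through it is 20).
That remains the longest chain; total 28 days.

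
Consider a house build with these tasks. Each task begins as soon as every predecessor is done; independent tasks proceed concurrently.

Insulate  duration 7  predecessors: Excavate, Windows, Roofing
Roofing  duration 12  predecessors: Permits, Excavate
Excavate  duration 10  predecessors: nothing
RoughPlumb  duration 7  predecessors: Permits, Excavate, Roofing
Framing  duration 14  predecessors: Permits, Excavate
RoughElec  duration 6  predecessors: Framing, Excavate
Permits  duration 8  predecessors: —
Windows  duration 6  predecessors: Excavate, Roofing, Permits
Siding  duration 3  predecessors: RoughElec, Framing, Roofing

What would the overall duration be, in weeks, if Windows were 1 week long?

33

Actual critical path: Excavate→Roofing→Windows→Insulate = 10+12+6+7 = 35 ⇒ 35 weeks.
Since Windows is critical, the -5 change carries straight to that chain (now 30 weeks).
Now Excavate→Framing→RoughElec→Siding = 10+14+6+3 = 33 is longest, so the finish becomes 33 weeks.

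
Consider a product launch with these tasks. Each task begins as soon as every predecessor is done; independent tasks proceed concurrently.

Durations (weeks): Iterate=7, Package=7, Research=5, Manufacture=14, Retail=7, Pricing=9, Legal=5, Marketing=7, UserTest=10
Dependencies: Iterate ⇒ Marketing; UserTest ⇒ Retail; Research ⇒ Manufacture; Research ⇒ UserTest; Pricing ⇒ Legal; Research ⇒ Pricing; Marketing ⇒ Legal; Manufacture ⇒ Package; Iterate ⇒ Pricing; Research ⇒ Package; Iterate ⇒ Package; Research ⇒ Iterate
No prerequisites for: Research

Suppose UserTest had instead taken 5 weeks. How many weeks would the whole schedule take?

Actual critical path: Research→Iterate→Pricing→Legal = 5+7+9+5 = 26 ⇒ 26 weeks.
UserTest has 4 weeks of float (longest path through it is 22).
No other chain overtakes it, so the finish is 26 weeks.

26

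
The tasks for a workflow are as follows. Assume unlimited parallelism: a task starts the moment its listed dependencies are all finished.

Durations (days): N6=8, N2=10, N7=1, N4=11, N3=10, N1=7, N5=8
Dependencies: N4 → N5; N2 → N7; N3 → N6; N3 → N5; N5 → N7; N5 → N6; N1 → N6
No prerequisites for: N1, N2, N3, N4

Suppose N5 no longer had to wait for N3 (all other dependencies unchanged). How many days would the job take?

With the dependency in place, N4→N5→N6 = 11+8+8 = 27 sets the finish at 27 days.
Dropping N3→N5 doesn't change N5's earliest start (11); another predecessor still binds.
New critical path: N4→N5→N6 = 11+8+8 = 27 ⇒ 27 days.

27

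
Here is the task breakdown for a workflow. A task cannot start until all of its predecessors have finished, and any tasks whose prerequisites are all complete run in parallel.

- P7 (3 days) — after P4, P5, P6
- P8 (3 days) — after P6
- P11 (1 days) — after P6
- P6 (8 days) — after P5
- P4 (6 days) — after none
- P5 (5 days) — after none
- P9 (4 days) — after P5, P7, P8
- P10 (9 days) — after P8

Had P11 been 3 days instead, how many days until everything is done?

Critical path before the change: P5→P6→P8→P10 = 5+8+3+9 = 25 giving 25 days.
The longest path through P11 is only 14 days, so P11 has float 11.
The critical path is still P5→P6→P8→P10; finish is now 25 days.

25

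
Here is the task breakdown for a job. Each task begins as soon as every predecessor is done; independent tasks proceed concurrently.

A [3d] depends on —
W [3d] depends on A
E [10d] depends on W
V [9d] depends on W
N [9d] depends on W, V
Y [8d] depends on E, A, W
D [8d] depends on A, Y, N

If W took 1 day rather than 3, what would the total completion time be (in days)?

As given, the longest chain is A→W→E→Y→D = 3+3+10+8+8 = 32, so the finish is 32 days.
Since W is critical, the -2 change carries straight to that chain (now 30 days).
That remains the longest chain; total 30 days.

30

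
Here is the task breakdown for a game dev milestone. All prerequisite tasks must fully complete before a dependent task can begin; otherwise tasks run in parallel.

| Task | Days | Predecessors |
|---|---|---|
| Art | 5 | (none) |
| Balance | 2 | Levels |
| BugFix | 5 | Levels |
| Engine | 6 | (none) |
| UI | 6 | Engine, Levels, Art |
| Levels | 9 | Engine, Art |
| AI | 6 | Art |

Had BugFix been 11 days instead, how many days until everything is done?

Actual critical path: Engine→Levels→UI = 6+9+6 = 21 ⇒ 21 days.
The longest path through BugFix is only 20 days, so BugFix has float 1.
Now Engine→Levels→BugFix = 6+9+11 = 26 is longest, so the finish becomes 26 days.

26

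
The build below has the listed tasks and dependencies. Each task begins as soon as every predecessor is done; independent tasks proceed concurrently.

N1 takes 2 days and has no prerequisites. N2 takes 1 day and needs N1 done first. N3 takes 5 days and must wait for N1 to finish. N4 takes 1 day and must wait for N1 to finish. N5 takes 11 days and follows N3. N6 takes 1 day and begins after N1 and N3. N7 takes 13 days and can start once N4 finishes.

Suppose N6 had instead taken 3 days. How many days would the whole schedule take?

Critical path before the change: N1→N3→N5 = 2+5+11 = 18 giving 18 days.
The longest path through N6 is only 8 days, so N6 has float 10.
No other chain overtakes it, so the finish is 18 days.

18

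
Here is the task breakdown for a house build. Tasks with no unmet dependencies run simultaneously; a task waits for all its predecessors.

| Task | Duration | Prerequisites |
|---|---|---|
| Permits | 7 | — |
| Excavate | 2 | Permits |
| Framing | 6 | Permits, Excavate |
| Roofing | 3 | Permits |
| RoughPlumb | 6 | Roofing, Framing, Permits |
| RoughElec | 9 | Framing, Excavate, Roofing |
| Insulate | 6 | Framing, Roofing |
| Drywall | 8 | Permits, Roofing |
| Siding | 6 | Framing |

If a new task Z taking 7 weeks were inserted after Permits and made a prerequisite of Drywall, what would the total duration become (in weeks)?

Originally the job takes 24 weeks.
With Z inserted, Drywall now waits for max(Permits, Roofing, Z).
New critical path: Permits→Excavate→Framing→RoughElec = 7+2+6+9 = 24 ⇒ 24 weeks.

24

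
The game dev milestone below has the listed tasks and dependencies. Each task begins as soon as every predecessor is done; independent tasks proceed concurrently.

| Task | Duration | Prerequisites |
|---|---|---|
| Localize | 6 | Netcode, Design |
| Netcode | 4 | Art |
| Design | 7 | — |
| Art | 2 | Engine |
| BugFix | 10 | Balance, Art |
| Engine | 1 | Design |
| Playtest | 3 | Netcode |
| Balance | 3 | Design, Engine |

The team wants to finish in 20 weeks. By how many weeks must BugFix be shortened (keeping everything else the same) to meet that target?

Current finish: 21 weeks; target: 20.
BugFix is on every critical path, so each week cut from BugFix cuts the finish by one (this holds down to a finish of 20).
Need 21 − 20 = 1 week off BugFix → BugFix becomes 9 weeks, finish becomes 20.

1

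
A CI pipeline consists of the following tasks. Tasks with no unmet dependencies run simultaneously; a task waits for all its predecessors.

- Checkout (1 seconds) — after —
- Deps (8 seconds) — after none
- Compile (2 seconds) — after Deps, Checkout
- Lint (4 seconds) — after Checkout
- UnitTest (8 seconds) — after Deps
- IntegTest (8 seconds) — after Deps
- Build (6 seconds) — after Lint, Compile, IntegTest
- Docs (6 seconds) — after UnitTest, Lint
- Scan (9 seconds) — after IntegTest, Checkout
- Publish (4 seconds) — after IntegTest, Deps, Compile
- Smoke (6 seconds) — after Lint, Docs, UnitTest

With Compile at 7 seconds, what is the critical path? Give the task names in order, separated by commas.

Deps, UnitTest, Docs, Smoke

Actual critical path: Deps→UnitTest→Docs→Smoke = 8+8+6+6 = 28 ⇒ 28 seconds.
Compile has 12 seconds of float (longest path through it is 16).
That remains the longest chain; total 28 seconds.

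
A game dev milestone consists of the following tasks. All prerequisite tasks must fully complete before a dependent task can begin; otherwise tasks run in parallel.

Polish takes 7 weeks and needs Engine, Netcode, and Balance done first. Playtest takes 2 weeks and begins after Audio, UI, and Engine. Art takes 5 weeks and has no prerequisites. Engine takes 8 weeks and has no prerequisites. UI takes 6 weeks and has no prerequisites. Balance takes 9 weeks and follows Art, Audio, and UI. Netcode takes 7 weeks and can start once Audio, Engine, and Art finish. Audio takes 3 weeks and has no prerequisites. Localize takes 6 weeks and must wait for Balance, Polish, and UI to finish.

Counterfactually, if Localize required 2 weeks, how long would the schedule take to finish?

24

Critical path before the change: Engine→Netcode→Polish→Localize = 8+7+7+6 = 28 giving 28 weeks.
Localize lies on that path, so at 2 weeks the path becomes 24 weeks.
The critical path is still Engine→Netcode→Polish→Localize; finish is now 24 weeks.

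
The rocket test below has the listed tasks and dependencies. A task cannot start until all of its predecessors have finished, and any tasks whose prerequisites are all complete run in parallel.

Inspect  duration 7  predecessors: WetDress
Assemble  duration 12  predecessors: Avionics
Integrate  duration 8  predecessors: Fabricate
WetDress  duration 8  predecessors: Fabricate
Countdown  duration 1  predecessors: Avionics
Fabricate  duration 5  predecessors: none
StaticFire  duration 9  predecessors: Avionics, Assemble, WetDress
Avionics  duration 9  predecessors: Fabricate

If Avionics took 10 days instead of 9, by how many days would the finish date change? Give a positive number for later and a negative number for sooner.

The binding path is Fabricate→Avionics→Assemble→StaticFire = 5+9+12+9 = 35; finish at 35 days.
Since Avionics is critical, the +1 change carries straight to that chain (now 36 days).
That remains the longest chain; total 36 days.
Change in finish: 36 − 35 = +1 days.

1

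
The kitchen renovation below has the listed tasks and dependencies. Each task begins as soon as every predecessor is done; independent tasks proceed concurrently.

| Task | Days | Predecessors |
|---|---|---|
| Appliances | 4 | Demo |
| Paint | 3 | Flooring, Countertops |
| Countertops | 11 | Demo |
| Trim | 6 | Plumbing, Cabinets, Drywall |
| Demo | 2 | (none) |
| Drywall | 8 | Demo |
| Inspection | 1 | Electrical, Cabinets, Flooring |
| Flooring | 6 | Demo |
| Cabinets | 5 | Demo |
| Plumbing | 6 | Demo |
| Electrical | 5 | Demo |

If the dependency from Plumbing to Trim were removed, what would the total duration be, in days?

Original critical path: Demo→Drywall→Trim = 2+8+6 = 16 ⇒ 16 days.
Dropping Plumbing→Trim doesn't change Trim's earliest start (10); another predecessor still binds.
The longest chain is now Demo→Drywall→Trim = 2+8+6 = 16, so the schedule takes 16 days.

16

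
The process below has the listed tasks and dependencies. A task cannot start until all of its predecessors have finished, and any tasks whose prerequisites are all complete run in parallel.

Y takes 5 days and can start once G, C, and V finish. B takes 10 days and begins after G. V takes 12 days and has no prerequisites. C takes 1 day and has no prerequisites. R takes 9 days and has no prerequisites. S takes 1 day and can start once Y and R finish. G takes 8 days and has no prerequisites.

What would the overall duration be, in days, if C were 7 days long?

18

Critical path before the change: V→Y→S = 12+5+1 = 18 giving 18 days.
The longest path through C is only 7 days, so C has float 11.
That remains the longest chain; total 18 days.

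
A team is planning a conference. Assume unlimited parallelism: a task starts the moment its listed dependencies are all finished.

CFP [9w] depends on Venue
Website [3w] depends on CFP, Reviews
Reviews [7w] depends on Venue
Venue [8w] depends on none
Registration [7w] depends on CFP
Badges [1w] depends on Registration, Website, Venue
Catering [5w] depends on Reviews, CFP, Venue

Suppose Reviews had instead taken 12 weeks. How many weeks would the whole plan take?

25

The binding path is Venue→CFP→Registration→Badges = 8+9+7+1 = 25; finish at 25 weeks.
The longest path through Reviews is only 20 weeks, so Reviews has float 5.
That remains the longest chain; total 25 weeks.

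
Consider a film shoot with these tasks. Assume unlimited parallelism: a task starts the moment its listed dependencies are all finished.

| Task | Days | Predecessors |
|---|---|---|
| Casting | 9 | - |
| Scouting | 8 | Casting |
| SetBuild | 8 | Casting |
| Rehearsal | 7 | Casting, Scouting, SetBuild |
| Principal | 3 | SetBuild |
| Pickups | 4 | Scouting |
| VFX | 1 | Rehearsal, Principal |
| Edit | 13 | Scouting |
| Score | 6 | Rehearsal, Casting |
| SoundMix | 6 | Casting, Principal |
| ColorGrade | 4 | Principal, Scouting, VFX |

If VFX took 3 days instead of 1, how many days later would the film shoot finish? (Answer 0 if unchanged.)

Actual critical path: Casting→Scouting→Rehearsal→Score = 9+8+7+6 = 30 ⇒ 30 days.
VFX is off the critical path — its longest chain is 29 days, giving 1 of slack.
New critical path: Casting→Scouting→Rehearsal→VFX→ColorGrade = 9+8+7+3+4 = 31 ⇒ 31 days.
Change in finish: 31 − 30 = +1 days.

1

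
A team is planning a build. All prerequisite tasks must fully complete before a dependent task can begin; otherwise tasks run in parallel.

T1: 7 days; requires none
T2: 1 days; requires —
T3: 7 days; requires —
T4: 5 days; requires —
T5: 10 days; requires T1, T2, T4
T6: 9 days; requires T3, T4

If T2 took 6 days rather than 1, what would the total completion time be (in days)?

17

The binding path is T1→T5 = 7+10 = 17; finish at 17 days.
T2 is off the critical path — its longest chain is 11 days, giving 6 of slack.
The critical path is still T1→T5; finish is now 17 days.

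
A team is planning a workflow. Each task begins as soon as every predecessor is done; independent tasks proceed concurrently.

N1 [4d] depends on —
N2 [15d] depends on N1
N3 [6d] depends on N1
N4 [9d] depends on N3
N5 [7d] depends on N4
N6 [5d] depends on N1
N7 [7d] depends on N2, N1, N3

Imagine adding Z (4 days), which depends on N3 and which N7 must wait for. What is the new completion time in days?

26

Originally the workflow takes 26 days.
With Z inserted, N7 now waits for max(N2, N1, N3, Z).
New critical path: N1→N2→N7 = 4+15+7 = 26 ⇒ 26 days.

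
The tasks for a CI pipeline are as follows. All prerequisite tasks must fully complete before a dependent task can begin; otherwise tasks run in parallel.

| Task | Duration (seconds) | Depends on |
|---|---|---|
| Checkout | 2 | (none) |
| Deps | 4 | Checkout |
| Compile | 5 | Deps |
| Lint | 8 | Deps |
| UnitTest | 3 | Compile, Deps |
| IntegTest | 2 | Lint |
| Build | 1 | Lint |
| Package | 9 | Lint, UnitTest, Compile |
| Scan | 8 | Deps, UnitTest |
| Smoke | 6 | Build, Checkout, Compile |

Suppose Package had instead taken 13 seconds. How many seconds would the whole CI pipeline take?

27

Critical path before the change: Checkout→Deps→Compile→UnitTest→Package = 2+4+5+3+9 = 23 giving 23 seconds.
Package lies on that path, so at 13 seconds the path becomes 27 seconds.
No other chain overtakes it, so the finish is 27 seconds.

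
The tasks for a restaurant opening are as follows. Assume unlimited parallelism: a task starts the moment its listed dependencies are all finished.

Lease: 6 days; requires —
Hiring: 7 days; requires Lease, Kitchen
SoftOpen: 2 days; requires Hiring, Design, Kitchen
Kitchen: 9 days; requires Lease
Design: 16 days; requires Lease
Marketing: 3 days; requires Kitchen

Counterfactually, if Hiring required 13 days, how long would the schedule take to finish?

The binding path is Lease→Kitchen→Hiring→SoftOpen = 6+9+7+2 = 24; finish at 24 days.
Hiring is on the critical path; changing it to 13 makes that path 30 days.
No other chain overtakes it, so the finish is 30 days.

30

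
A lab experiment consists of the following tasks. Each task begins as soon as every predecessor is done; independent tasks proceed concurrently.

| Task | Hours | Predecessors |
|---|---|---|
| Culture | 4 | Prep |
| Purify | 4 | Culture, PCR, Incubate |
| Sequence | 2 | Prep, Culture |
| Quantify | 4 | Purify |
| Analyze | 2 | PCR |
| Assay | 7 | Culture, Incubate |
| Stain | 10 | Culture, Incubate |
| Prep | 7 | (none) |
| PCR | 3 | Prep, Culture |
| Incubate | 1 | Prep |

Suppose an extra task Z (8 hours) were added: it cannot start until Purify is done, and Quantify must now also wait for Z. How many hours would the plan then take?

30

Originally the plan takes 22 hours.
With Z inserted, Quantify now waits for max(Purify, Z).
New critical path: Prep→Culture→PCR→Purify→Z→Quantify = 7+4+3+4+8+4 = 30 ⇒ 30 hours.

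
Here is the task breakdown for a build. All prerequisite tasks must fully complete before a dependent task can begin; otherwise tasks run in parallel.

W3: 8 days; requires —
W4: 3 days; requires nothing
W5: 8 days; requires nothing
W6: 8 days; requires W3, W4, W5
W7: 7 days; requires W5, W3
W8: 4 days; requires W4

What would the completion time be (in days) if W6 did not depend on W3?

16

Before: longest chain W3→W6 = 8+8 = 16, finish 16.
Dropping W3→W6 doesn't change W6's earliest start (8); another predecessor still binds.
After: W5→W6 = 8+8 = 16 → 16 days.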